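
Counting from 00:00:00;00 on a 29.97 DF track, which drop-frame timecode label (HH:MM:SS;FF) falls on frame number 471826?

04:22:23;08

Ten DF minutes hold 17982 frames, so frame 471826 lies in block 26 (frames 467532–485513) with 4294 frames into that block.
The block's first minute is 1800 frames and the rest 1798 each; 4294 frames reaches minute 2, so 26 × 18 + 2 × 2 = 472 labels have been skipped so far.
Adding those back, label number 471826 + 472 = 472298 at 30 labels/s is 15743 s + 8 f = 4 h 22 min 23 s frame 8, i.e. 04:22:23;08.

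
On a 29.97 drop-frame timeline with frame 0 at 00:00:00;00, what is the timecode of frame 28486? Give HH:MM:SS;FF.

00:15:50;14

Each 10-minute DF block holds 10 × 60 × 30 − 9 × 2 = 17982 frames. 28486 ÷ 17982 → 1 full block, remainder 10504.
Within the partial block the first minute is 1800 frames and each further minute 1798, so 5 further minute boundaries passed. Total skipped labels = 18 × 1 + 2 × 5 = 28.
Non-drop label index = 28486 + 28 = 28514; at 30 labels/s that is 00:15:50:14, i.e. DF 00:15:50;14.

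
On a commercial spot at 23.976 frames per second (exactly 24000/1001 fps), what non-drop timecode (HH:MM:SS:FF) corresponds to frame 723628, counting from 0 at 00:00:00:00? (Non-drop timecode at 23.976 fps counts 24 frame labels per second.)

723628 ÷ 24 = 30151 full seconds, remainder 4 frames.
30151 s = 8 h 22 min 31 s.
Timecode: 08:22:31:04.

08:22:31:04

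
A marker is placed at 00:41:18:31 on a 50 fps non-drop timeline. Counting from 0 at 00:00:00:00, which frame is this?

Total seconds to the label: (0 × 3600 + 41 × 60 + 18) = 2478.
Frame index = 2478 × 50 + 31 = 123931.

frame 123931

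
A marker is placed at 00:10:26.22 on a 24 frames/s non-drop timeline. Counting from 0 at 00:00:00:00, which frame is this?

Total seconds to the label: (0 × 3600 + 10 × 60 + 26) = 626.
Frame index = 626 × 24 + 22 = 15046.

frame 15046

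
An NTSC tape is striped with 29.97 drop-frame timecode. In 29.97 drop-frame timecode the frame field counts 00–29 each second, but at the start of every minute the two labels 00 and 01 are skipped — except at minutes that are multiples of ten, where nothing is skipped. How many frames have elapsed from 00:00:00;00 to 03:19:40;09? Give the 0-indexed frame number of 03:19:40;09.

As if non-drop at 30 labels/s: (3 × 3600 + 19 × 60 + 40) × 30 + 9 = 359409.
Minute boundaries passed: 199; those not divisible by 10: 199 − 19 = 180; dropped labels = 2 × 180 = 360.
Actual frame index = 359409 − 360 = 359049.

359049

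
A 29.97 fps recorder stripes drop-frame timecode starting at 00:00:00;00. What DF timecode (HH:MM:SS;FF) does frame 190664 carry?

Ten DF minutes hold 17982 frames, so frame 190664 lies in block 10 (frames 179820–197801) with 10844 frames into that block.
The block's first minute is 1800 frames and the rest 1798 each; 10844 frames reaches minute 6, so 10 × 18 + 6 × 2 = 192 labels have been skipped so far.
Adding those back, label number 190664 + 192 = 190856 at 30 labels/s is 6361 s + 26 f = 1 h 46 min 1 s frame 26, i.e. 01:46:01;26.

01:46:01;26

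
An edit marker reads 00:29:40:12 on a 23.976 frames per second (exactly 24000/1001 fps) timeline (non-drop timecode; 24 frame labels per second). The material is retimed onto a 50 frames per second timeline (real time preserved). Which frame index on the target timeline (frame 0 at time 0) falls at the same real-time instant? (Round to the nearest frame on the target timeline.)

Source frame index: (0×3600 + 29×60 + 40) × 24 + 12 = 42732.
Real time: 42732 / (24000/1001) = 3564561/2000 s.
Target frame: (3564561/2000) × (50) = 3564561/40 ≈ 89114.025 → 89114.

frame 89114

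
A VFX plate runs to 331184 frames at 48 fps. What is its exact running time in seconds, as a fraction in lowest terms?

20699/3 seconds

Running time = 331184 ÷ (48) = 331184 × 1/48 = 20699/3 s.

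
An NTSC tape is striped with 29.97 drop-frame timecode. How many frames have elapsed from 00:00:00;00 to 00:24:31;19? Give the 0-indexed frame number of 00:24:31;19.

44105

As if non-drop at 30 labels/s: (0 × 3600 + 24 × 60 + 31) × 30 + 19 = 44149.
Minute boundaries passed: 24; those not divisible by 10: 24 − 2 = 22; dropped labels = 2 × 22 = 44.
Actual frame index = 44149 − 44 = 44105.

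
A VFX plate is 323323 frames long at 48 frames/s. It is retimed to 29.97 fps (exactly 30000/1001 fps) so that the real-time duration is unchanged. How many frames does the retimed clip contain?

201875 frames

Target frames = source frames × (target rate / source rate) = 323323 × (30000/1001)/(48) = 323323 × 625/1001 = 201875.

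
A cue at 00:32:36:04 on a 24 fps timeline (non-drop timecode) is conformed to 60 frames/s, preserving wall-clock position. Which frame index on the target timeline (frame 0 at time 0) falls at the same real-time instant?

Source frame index: (0×3600 + 32×60 + 36) × 24 + 4 = 46948.
Real time: 46948 / (24) = 11737/6 s.
Target frame: (11737/6) × (60) = 117370.

frame 117370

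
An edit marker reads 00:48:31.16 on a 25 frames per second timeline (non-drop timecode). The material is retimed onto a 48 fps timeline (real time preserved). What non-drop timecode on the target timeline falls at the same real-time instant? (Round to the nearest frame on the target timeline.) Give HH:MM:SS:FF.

Source frame index: (0×3600 + 48×60 + 31) × 25 + 16 = 72791.
Real time: 72791 / (25) = 72791/25 s.
Target frame: (72791/25) × (48) = 3493968/25 ≈ 139758.720 → 139759.
At 48 labels/s: frame 139759 → 00:48:31:31.

00:48:31:31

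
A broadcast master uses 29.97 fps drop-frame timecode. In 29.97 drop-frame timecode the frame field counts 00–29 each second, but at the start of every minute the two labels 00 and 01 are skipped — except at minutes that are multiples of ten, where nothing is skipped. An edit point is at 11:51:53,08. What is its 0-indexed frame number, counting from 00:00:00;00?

Complete 10-minute blocks: 71, each 17982 frames → 1276722.
Remaining 1 whole minute in the current block: 1800 + 0 × 1798 = 1800 frames.
Within the current minute: 53 × 30 + 8 − 2 = 1596 (labels ;00/;01 skipped at this minute). Total = 1276722 + 1800 + 1596 = 1280118.

1280118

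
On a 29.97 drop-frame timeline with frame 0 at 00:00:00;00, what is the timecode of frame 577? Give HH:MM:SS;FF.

Each 10-minute DF block holds 10 × 60 × 30 − 9 × 2 = 17982 frames. 577 ÷ 17982 → 0 full blocks, remainder 577.
Within the partial block the first minute is 1800 frames and each further minute 1798, so 0 further minute boundaries passed. Total skipped labels = 18 × 0 + 2 × 0 = 0.
Non-drop label index = 577 + 0 = 577; at 30 labels/s that is 00:00:19:07, i.e. DF 00:00:19;07.

00:00:19;07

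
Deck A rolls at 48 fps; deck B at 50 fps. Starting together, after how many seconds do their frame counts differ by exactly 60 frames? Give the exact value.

The gap grows by |50 − 48| = 2 frames per second.
Time for a 60-frame gap: 60 ÷ (2) = 30 s.

30 seconds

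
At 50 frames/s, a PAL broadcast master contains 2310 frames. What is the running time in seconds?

Running time = 2310 / (50) = 46.2 s.

46.2 seconds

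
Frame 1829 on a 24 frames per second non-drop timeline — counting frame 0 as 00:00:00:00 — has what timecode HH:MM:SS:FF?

1829 ÷ 24 = 76 full seconds, remainder 5 frames.
76 s = 0 h 1 min 16 s.
Timecode: 00:01:16:05.

00:01:16:05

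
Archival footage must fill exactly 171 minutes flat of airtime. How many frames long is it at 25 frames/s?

256500 frames

171 min = 10260 s.
Frames = 10260 × 25 = 256500.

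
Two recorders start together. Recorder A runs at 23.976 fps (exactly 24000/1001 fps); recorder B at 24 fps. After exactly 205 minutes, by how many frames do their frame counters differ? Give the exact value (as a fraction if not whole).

205 min = 12300 s.
A emits 24000/1001 × 12300 = 295200000/1001 frames; B emits 24 × 12300 = 295200.
Difference = 295200/1001 frames (≈ 294.9051); B is ahead of A.

295200/1001 frames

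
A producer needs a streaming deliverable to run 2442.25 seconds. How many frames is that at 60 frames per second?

146535 frames

Frames = 2442.25 × 60 = 146535.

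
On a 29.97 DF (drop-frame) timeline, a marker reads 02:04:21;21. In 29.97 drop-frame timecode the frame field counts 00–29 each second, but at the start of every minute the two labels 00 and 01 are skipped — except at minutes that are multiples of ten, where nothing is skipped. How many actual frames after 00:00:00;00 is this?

223627

Complete 10-minute blocks: 12, each 17982 frames → 215784.
Remaining 4 whole minutes in the current block: 1800 + 3 × 1798 = 7194 frames.
Within the current minute: 21 × 30 + 21 − 2 = 649 (labels ;00/;01 skipped at this minute). Total = 215784 + 7194 + 649 = 223627.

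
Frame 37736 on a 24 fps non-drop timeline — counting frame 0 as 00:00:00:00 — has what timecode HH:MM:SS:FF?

37736 ÷ 24 = 1572 full seconds, remainder 8 frames.
1572 s = 0 h 26 min 12 s.
Timecode: 00:26:12:08.

00:26:12:08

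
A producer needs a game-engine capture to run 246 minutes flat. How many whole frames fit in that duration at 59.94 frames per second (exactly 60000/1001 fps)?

246 min = 14760 s.
Frames = 14760 × 60000/1001 = 885600000/1001 ≈ 884715.2847.
Complete frames: 884715.

884715 frames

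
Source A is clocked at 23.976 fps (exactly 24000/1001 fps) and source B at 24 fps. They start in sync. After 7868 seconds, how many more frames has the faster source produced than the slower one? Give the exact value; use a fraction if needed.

A emits 24000/1001 × 7868 = 26976000/143 frames; B emits 24 × 7868 = 188832.
Difference = 26976/143 frames (≈ 188.6434); B is ahead of A.

26976/143 frames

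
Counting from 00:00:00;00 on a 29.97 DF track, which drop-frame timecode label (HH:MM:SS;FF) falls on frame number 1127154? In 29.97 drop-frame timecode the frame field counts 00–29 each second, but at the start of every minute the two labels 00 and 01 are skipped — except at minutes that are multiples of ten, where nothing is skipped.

Ten DF minutes hold 17982 frames, so frame 1127154 lies in block 62 (frames 1114884–1132865) with 12270 frames into that block.
The block's first minute is 1800 frames and the rest 1798 each; 12270 frames reaches minute 6, so 62 × 18 + 6 × 2 = 1128 labels have been skipped so far.
Adding those back, label number 1127154 + 1128 = 1128282 at 30 labels/s is 37609 s + 12 f = 10 h 26 min 49 s frame 12, i.e. 10:26:49;12.

10:26:49;12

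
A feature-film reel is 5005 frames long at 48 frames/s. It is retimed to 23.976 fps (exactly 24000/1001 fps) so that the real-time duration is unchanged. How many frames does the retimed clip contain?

2500 frames

Target frames = source frames × (target rate / source rate) = 5005 × (24000/1001)/(48) = 5005 × 500/1001 = 2500.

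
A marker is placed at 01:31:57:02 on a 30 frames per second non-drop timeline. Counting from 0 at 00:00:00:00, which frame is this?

frame 165512

Total seconds to the label: (1 × 3600 + 31 × 60 + 57) = 5517.
Frame index = 5517 × 30 + 2 = 165512.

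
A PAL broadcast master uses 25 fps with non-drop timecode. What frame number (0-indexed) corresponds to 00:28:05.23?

Total seconds to the label: (0 × 3600 + 28 × 60 + 5) = 1685.
Frame index = 1685 × 25 + 23 = 42148.

frame 42148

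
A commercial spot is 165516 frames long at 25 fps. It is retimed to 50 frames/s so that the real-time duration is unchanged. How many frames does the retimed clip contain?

331032 frames

Target frames = source frames × (target rate / source rate) = 165516 × (50)/(25) = 165516 × 2 = 331032.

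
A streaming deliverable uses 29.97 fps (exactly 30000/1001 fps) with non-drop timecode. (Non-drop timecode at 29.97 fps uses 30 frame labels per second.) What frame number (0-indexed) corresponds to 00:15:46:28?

28408

Total seconds to the label: (0 × 3600 + 15 × 60 + 46) = 946.
Frame index = 946 × 30 + 28 = 28408.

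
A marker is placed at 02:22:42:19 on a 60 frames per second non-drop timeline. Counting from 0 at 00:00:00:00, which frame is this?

Total seconds to the label: (2 × 3600 + 22 × 60 + 42) = 8562.
Frame index = 8562 × 60 + 19 = 513739.

513739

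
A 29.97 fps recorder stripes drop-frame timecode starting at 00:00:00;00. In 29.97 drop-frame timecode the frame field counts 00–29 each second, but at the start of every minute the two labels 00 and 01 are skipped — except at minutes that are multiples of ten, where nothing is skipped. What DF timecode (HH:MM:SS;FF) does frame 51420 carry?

Ten DF minutes hold 17982 frames, so frame 51420 lies in block 2 (frames 35964–53945) with 15456 frames into that block.
The block's first minute is 1800 frames and the rest 1798 each; 15456 frames reaches minute 8, so 2 × 18 + 8 × 2 = 52 labels have been skipped so far.
Adding those back, label number 51420 + 52 = 51472 at 30 labels/s is 1715 s + 22 f = 0 h 28 min 35 s frame 22, i.e. 00:28:35;22.

00:28:35;22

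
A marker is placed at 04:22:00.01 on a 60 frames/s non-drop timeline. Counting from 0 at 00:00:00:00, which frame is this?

943201

Total seconds to the label: (4 × 3600 + 22 × 60 + 0) = 15720.
Frame index = 15720 × 60 + 1 = 943201.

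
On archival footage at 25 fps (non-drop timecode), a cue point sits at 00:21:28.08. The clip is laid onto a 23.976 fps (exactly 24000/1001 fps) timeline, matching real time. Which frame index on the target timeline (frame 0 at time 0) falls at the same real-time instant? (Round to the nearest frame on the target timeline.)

frame 30889

Source frame index: (0×3600 + 21×60 + 28) × 25 + 8 = 32208.
Real time: 32208 / (25) = 32208/25 s.
Target frame: (32208/25) × (24000/1001) = 2810880/91 ≈ 30888.791 → 30889.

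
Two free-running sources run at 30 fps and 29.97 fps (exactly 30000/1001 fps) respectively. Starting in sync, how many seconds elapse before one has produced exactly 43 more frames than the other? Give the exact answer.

43043/30 seconds

The gap grows by |30000/1001 − 30| = 30/1001 frames per second.
Time for a 43-frame gap: 43 ÷ (30/1001) = 43043/30 s.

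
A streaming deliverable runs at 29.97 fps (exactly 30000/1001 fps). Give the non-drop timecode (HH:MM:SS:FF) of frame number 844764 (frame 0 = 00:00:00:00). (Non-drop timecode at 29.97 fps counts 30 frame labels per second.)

07:49:18:24

844764 ÷ 30 = 28158 full seconds, remainder 24 frames.
28158 s = 7 h 49 min 18 s.
Timecode: 07:49:18:24.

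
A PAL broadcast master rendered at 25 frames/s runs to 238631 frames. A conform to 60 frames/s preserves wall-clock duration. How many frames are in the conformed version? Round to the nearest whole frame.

Frames at target rate = 238631 × (60) / (25) = 2863572/5 ≈ 572714.400.
Nearest whole frame: 572714.

572714 frames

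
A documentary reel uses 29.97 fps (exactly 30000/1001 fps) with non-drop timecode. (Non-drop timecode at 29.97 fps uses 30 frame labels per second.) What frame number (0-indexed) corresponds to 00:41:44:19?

Total seconds to the label: (0 × 3600 + 41 × 60 + 44) = 2504.
Frame index = 2504 × 30 + 19 = 75139.

frame 75139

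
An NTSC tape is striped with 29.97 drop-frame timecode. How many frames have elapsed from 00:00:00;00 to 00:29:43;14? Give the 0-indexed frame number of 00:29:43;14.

53450

As if non-drop at 30 labels/s: (0 × 3600 + 29 × 60 + 43) × 30 + 14 = 53504.
Minute boundaries passed: 29; those not divisible by 10: 29 − 2 = 27; dropped labels = 2 × 27 = 54.
Actual frame index = 53504 − 54 = 53450.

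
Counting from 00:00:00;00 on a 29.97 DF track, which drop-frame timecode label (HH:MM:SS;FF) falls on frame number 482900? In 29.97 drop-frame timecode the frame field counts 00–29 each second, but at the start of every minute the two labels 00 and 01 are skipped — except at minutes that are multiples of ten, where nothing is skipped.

Each 10-minute DF block holds 10 × 60 × 30 − 9 × 2 = 17982 frames. 482900 ÷ 17982 → 26 full blocks, remainder 15368.
Within the partial block the first minute is 1800 frames and each further minute 1798, so 8 further minute boundaries passed. Total skipped labels = 18 × 26 + 2 × 8 = 484.
Non-drop label index = 482900 + 484 = 483384; at 30 labels/s that is 04:28:32:24, i.e. DF 04:28:32;24.

04:28:32;24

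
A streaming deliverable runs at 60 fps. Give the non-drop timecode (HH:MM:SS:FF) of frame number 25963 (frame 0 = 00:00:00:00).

25963 ÷ 60 = 432 full seconds, remainder 43 frames.
432 s = 0 h 7 min 12 s.
Timecode: 00:07:12:43.

00:07:12:43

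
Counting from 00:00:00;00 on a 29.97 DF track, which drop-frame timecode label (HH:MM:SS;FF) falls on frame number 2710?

00:01:30;12

Ten DF minutes hold 17982 frames, so frame 2710 lies in block 0 (frames 0–17981) with 2710 frames into that block.
The block's first minute is 1800 frames and the rest 1798 each; 2710 frames reaches minute 1, so 0 × 18 + 1 × 2 = 2 labels have been skipped so far.
Adding those back, label number 2710 + 2 = 2712 at 30 labels/s is 90 s + 12 f = 0 h 1 min 30 s frame 12, i.e. 00:01:30;12.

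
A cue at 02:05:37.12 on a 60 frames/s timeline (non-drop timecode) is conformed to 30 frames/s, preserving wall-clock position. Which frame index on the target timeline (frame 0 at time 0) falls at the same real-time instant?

Source frame index: (2×3600 + 5×60 + 37) × 60 + 12 = 452232.
Real time: 452232 / (60) = 37686/5 s.
Target frame: (37686/5) × (30) = 226116.

frame 226116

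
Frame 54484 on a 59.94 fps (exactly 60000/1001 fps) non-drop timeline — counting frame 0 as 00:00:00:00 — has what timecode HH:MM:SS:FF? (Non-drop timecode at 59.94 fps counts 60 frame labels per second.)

54484 ÷ 60 = 908 full seconds, remainder 4 frames.
908 s = 0 h 15 min 8 s.
Timecode: 00:15:08:04.

00:15:08:04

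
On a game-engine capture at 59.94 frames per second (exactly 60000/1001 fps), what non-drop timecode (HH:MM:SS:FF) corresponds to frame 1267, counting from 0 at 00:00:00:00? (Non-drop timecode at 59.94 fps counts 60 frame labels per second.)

1267 ÷ 60 = 21 full seconds, remainder 7 frames.
21 s = 0 h 0 min 21 s.
Timecode: 00:00:21:07.

00:00:21:07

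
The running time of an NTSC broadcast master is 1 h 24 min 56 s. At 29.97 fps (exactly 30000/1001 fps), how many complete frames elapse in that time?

1 h 24 min 56 s = 5096 s.
Frames = 5096 × 30000/1001 = 1680000/11 ≈ 152727.2727.
Complete frames: 152727.

152727 frames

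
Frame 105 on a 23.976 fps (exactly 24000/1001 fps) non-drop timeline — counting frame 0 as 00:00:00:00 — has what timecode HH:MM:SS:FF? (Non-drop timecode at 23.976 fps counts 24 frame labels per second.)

00:00:04:09

105 ÷ 24 = 4 full seconds, remainder 9 frames.
4 s = 0 h 0 min 4 s.
Timecode: 00:00:04:09.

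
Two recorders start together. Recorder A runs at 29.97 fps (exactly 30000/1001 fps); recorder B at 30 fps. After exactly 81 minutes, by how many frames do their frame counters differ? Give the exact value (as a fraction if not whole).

81 min = 4860 s.
A emits 30000/1001 × 4860 = 145800000/1001 frames; B emits 30 × 4860 = 145800.
Difference = 145800/1001 frames (≈ 145.6543); B is ahead of A.

145800/1001 frames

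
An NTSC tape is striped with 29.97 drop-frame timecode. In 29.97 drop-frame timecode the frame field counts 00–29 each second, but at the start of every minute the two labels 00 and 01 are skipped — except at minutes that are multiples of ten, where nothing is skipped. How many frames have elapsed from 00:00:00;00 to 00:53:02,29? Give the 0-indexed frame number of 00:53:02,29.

As if non-drop at 30 labels/s: (0 × 3600 + 53 × 60 + 2) × 30 + 29 = 95489.
Minute boundaries passed: 53; those not divisible by 10: 53 − 5 = 48; dropped labels = 2 × 48 = 96.
Actual frame index = 95489 − 96 = 95393.

95393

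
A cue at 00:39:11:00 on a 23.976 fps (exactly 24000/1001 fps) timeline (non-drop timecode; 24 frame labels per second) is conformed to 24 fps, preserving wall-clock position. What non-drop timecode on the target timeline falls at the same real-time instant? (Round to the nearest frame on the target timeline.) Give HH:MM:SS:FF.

Source frame index: (0×3600 + 39×60 + 11) × 24 + 0 = 56424.
Real time: 56424 / (24000/1001) = 2353351/1000 s.
Target frame: (2353351/1000) × (24) = 7060053/125 ≈ 56480.424 → 56480.
At 24 labels/s: frame 56480 → 00:39:13:08.

00:39:13:08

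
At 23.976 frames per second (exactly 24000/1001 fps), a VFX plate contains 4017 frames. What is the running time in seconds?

Running time = 4017 / (24000/1001) = 167.542375 s.

167.542375 seconds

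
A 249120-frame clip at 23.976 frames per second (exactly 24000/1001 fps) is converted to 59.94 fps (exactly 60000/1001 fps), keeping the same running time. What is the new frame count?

Frames at target rate = 249120 × (60000/1001) / (24000/1001) = 622800.

622800 frames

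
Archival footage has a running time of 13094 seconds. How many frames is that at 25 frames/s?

327350 frames

Frames = 13094 × 25 = 327350.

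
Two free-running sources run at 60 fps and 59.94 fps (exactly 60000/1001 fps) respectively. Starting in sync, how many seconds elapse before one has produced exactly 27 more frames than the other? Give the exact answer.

450.45 seconds

The gap grows by |60000/1001 − 60| = 60/1001 frames per second.
Time for a 27-frame gap: 27 ÷ (60/1001) = 450.45 s.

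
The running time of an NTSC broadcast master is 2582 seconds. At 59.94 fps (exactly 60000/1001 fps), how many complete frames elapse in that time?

Frames = 2582 × 60000/1001 = 154920000/1001 ≈ 154765.2348.
Complete frames: 154765.

154765 frames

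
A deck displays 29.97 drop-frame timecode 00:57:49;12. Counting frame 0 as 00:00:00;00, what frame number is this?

103978

Complete 10-minute blocks: 5, each 17982 frames → 89910.
Remaining 7 whole minutes in the current block: 1800 + 6 × 1798 = 12588 frames.
Within the current minute: 49 × 30 + 12 − 2 = 1480 (labels ;00/;01 skipped at this minute). Total = 89910 + 12588 + 1480 = 103978.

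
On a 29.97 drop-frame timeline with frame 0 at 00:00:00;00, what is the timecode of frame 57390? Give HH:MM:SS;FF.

Each 10-minute DF block holds 10 × 60 × 30 − 9 × 2 = 17982 frames. 57390 ÷ 17982 → 3 full blocks, remainder 3444.
Within the partial block the first minute is 1800 frames and each further minute 1798, so 1 further minute boundary passed. Total skipped labels = 18 × 3 + 2 × 1 = 56.
Non-drop label index = 57390 + 56 = 57446; at 30 labels/s that is 00:31:54:26, i.e. DF 00:31:54;26.

00:31:54;26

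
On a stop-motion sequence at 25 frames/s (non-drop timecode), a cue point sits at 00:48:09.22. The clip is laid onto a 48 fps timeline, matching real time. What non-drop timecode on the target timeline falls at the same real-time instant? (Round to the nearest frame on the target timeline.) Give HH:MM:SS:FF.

00:48:09:42

Source frame index: (0×3600 + 48×60 + 9) × 25 + 22 = 72247.
Real time: 72247 / (25) = 72247/25 s.
Target frame: (72247/25) × (48) = 3467856/25 ≈ 138714.240 → 138714.
At 48 labels/s: frame 138714 → 00:48:09:42.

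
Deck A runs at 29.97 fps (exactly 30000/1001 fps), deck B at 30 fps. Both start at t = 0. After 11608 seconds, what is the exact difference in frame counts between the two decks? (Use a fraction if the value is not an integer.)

348240/1001 frames

A emits 30000/1001 × 11608 = 348240000/1001 frames; B emits 30 × 11608 = 348240.
Difference = 348240/1001 frames (≈ 347.8921); B is ahead of A.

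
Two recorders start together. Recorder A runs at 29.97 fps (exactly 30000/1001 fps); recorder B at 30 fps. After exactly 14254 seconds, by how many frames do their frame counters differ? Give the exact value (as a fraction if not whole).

A emits 30000/1001 × 14254 = 427620000/1001 frames; B emits 30 × 14254 = 427620.
Difference = 427620/1001 frames (≈ 427.1928); B is ahead of A.

427620/1001 frames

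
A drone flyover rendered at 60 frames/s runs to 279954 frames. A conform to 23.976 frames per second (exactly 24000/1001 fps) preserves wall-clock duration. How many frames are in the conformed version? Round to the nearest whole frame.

111870 frames

Frames at target rate = 279954 × (24000/1001) / (60) = 111981600/1001 ≈ 111869.730.
Nearest whole frame: 111870.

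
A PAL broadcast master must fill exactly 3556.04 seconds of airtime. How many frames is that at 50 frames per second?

177802 frames

Frames = 3556.04 × 50 = 177802.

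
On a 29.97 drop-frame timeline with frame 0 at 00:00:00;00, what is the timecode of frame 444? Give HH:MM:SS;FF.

00:00:14;24

Each 10-minute DF block holds 10 × 60 × 30 − 9 × 2 = 17982 frames. 444 ÷ 17982 → 0 full blocks, remainder 444.
Within the partial block the first minute is 1800 frames and each further minute 1798, so 0 further minute boundaries passed. Total skipped labels = 18 × 0 + 2 × 0 = 0.
Non-drop label index = 444 + 0 = 444; at 30 labels/s that is 00:00:14:24, i.e. DF 00:00:14;24.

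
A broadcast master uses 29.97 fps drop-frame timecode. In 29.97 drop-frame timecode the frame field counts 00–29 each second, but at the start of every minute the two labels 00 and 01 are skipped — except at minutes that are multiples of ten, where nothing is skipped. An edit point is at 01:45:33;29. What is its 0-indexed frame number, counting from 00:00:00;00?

189829

As if non-drop at 30 labels/s: (1 × 3600 + 45 × 60 + 33) × 30 + 29 = 190019.
Minute boundaries passed: 105; those not divisible by 10: 105 − 10 = 95; dropped labels = 2 × 95 = 190.
Actual frame index = 190019 − 190 = 189829.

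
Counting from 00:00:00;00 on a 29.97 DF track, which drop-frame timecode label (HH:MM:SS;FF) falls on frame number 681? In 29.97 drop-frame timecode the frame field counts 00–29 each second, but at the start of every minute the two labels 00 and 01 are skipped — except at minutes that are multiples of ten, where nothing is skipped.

Each 10-minute DF block holds 10 × 60 × 30 − 9 × 2 = 17982 frames. 681 ÷ 17982 → 0 full blocks, remainder 681.
Within the partial block the first minute is 1800 frames and each further minute 1798, so 0 further minute boundaries passed. Total skipped labels = 18 × 0 + 2 × 0 = 0.
Non-drop label index = 681 + 0 = 681; at 30 labels/s that is 00:00:22:21, i.e. DF 00:00:22;21.

00:00:22;21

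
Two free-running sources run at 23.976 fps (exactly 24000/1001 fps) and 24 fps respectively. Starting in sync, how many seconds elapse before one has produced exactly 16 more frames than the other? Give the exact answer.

2002/3 seconds

The gap grows by |24 − 24000/1001| = 24/1001 frames per second.
Time for a 16-frame gap: 16 ÷ (24/1001) = 2002/3 s.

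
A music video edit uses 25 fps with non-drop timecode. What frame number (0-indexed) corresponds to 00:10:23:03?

15578

Total seconds to the label: (0 × 3600 + 10 × 60 + 23) = 623.
Frame index = 623 × 25 + 3 = 15578.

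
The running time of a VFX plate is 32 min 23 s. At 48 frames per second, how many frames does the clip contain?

32 min 23 s = 1943 s.
Frames = 1943 × 48 = 93264.

93264 frames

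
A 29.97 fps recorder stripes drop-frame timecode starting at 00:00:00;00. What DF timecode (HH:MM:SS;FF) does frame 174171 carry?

01:36:51;15

Each 10-minute DF block holds 10 × 60 × 30 − 9 × 2 = 17982 frames. 174171 ÷ 17982 → 9 full blocks, remainder 12333.
Within the partial block the first minute is 1800 frames and each further minute 1798, so 6 further minute boundaries passed. Total skipped labels = 18 × 9 + 2 × 6 = 174.
Non-drop label index = 174171 + 174 = 174345; at 30 labels/s that is 01:36:51:15, i.e. DF 01:36:51;15.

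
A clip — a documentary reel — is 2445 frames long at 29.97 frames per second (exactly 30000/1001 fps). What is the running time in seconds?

81.5815 seconds

Running time = 2445 / (30000/1001) = 81.5815 s.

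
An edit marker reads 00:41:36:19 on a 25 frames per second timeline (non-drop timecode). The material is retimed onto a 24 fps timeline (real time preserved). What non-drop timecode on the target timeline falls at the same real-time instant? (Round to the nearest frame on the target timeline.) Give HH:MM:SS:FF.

00:41:36:18

Source frame index: (0×3600 + 41×60 + 36) × 25 + 19 = 62419.
Real time: 62419 / (25) = 62419/25 s.
Target frame: (62419/25) × (24) = 1498056/25 ≈ 59922.240 → 59922.
At 24 labels/s: frame 59922 → 00:41:36:18.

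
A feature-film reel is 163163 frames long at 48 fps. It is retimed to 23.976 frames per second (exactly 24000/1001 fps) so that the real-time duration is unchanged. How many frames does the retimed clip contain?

81500 frames

Target frames = source frames × (target rate / source rate) = 163163 × (24000/1001)/(48) = 163163 × 500/1001 = 81500.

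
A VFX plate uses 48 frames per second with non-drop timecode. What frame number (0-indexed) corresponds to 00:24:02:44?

frame 69260

Total seconds to the label: (0 × 3600 + 24 × 60 + 2) = 1442.
Frame index = 1442 × 48 + 44 = 69260.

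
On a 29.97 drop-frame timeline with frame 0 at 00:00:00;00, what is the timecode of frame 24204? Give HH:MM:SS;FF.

00:13:27;18

Each 10-minute DF block holds 10 × 60 × 30 − 9 × 2 = 17982 frames. 24204 ÷ 17982 → 1 full block, remainder 6222.
Within the partial block the first minute is 1800 frames and each further minute 1798, so 3 further minute boundaries passed. Total skipped labels = 18 × 1 + 2 × 3 = 24.
Non-drop label index = 24204 + 24 = 24228; at 30 labels/s that is 00:13:27:18, i.e. DF 00:13:27;18.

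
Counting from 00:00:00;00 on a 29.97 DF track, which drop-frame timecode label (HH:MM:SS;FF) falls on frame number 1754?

00:00:58;14

Each 10-minute DF block holds 10 × 60 × 30 − 9 × 2 = 17982 frames. 1754 ÷ 17982 → 0 full blocks, remainder 1754.
Within the partial block the first minute is 1800 frames and each further minute 1798, so 0 further minute boundaries passed. Total skipped labels = 18 × 0 + 2 × 0 = 0.
Non-drop label index = 1754 + 0 = 1754; at 30 labels/s that is 00:00:58:14, i.e. DF 00:00:58;14.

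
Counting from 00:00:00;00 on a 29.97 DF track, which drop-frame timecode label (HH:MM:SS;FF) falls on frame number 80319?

Each 10-minute DF block holds 10 × 60 × 30 − 9 × 2 = 17982 frames. 80319 ÷ 17982 → 4 full blocks, remainder 8391.
Within the partial block the first minute is 1800 frames and each further minute 1798, so 4 further minute boundaries passed. Total skipped labels = 18 × 4 + 2 × 4 = 80.
Non-drop label index = 80319 + 80 = 80399; at 30 labels/s that is 00:44:39:29, i.e. DF 00:44:39;29.

00:44:39;29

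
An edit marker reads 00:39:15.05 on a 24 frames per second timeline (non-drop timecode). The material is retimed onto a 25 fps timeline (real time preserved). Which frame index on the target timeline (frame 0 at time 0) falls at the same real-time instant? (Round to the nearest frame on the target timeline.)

frame 58880

Source frame index: (0×3600 + 39×60 + 15) × 24 + 5 = 56525.
Real time: 56525 / (24) = 56525/24 s.
Target frame: (56525/24) × (25) = 1413125/24 ≈ 58880.208 → 58880.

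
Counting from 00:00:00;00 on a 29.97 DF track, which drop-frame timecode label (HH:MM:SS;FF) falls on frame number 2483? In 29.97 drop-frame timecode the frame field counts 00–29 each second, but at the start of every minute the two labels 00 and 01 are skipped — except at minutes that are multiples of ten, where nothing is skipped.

Ten DF minutes hold 17982 frames, so frame 2483 lies in block 0 (frames 0–17981) with 2483 frames into that block.
The block's first minute is 1800 frames and the rest 1798 each; 2483 frames reaches minute 1, so 0 × 18 + 1 × 2 = 2 labels have been skipped so far.
Adding those back, label number 2483 + 2 = 2485 at 30 labels/s is 82 s + 25 f = 0 h 1 min 22 s frame 25, i.e. 00:01:22;25.

00:01:22;25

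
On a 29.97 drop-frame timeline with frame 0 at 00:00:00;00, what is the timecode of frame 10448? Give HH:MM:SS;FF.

Each 10-minute DF block holds 10 × 60 × 30 − 9 × 2 = 17982 frames. 10448 ÷ 17982 → 0 full blocks, remainder 10448.
Within the partial block the first minute is 1800 frames and each further minute 1798, so 5 further minute boundaries passed. Total skipped labels = 18 × 0 + 2 × 5 = 10.
Non-drop label index = 10448 + 10 = 10458; at 30 labels/s that is 00:05:48:18, i.e. DF 00:05:48;18.

00:05:48;18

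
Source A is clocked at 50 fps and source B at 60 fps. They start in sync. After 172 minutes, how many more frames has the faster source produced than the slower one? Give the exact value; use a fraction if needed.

103200 frames

172 min = 10320 s.
A emits 50 × 10320 = 516000 frames; B emits 60 × 10320 = 619200.
Difference = 103200 frames; B is ahead of A.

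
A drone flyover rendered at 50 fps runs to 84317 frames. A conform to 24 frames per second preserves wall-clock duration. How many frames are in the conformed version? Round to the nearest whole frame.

Frames at target rate = 84317 × (24) / (50) = 1011804/25 ≈ 40472.160.
Nearest whole frame: 40472.

40472 frames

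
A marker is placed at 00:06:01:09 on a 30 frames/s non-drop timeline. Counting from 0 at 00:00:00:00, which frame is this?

Total seconds to the label: (0 × 3600 + 6 × 60 + 1) = 361.
Frame index = 361 × 30 + 9 = 10839.

10839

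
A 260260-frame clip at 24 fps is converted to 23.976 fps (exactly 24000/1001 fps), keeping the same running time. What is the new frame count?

Target frames = source frames × (target rate / source rate) = 260260 × (24000/1001)/(24) = 260260 × 1000/1001 = 260000.

260000 frames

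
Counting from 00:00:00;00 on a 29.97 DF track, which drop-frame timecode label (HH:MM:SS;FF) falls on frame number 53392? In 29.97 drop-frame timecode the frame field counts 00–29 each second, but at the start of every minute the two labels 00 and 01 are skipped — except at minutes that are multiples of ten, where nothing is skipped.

Ten DF minutes hold 17982 frames, so frame 53392 lies in block 2 (frames 35964–53945) with 17428 frames into that block.
The block's first minute is 1800 frames and the rest 1798 each; 17428 frames reaches minute 9, so 2 × 18 + 9 × 2 = 54 labels have been skipped so far.
Adding those back, label number 53392 + 54 = 53446 at 30 labels/s is 1781 s + 16 f = 0 h 29 min 41 s frame 16, i.e. 00:29:41;16.

00:29:41;16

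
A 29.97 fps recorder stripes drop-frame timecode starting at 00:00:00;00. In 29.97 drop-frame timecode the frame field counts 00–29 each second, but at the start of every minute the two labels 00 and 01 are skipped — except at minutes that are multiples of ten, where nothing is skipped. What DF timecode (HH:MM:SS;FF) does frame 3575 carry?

00:01:59;07

Ten DF minutes hold 17982 frames, so frame 3575 lies in block 0 (frames 0–17981) with 3575 frames into that block.
The block's first minute is 1800 frames and the rest 1798 each; 3575 frames reaches minute 1, so 0 × 18 + 1 × 2 = 2 labels have been skipped so far.
Adding those back, label number 3575 + 2 = 3577 at 30 labels/s is 119 s + 7 f = 0 h 1 min 59 s frame 7, i.e. 00:01:59;07.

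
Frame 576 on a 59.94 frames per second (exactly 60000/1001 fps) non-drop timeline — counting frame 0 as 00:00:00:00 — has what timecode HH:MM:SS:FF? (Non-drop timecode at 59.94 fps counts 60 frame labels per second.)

00:00:09:36

576 ÷ 60 = 9 full seconds, remainder 36 frames.
9 s = 0 h 0 min 9 s.
Timecode: 00:00:09:36.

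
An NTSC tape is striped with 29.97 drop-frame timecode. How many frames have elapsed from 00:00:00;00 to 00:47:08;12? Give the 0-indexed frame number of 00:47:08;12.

As if non-drop at 30 labels/s: (0 × 3600 + 47 × 60 + 8) × 30 + 12 = 84852.
Minute boundaries passed: 47; those not divisible by 10: 47 − 4 = 43; dropped labels = 2 × 43 = 86.
Actual frame index = 84852 − 86 = 84766.

84766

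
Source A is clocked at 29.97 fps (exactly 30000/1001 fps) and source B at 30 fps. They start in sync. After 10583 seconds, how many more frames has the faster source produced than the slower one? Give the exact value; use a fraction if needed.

317490/1001 frames

A emits 30000/1001 × 10583 = 317490000/1001 frames; B emits 30 × 10583 = 317490.
Difference = 317490/1001 frames (≈ 317.1728); B is ahead of A.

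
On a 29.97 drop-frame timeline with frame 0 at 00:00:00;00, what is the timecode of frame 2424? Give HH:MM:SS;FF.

00:01:20;26

Each 10-minute DF block holds 10 × 60 × 30 − 9 × 2 = 17982 frames. 2424 ÷ 17982 → 0 full blocks, remainder 2424.
Within the partial block the first minute is 1800 frames and each further minute 1798, so 1 further minute boundary passed. Total skipped labels = 18 × 0 + 2 × 1 = 2.
Non-drop label index = 2424 + 2 = 2426; at 30 labels/s that is 00:01:20:26, i.e. DF 00:01:20;26.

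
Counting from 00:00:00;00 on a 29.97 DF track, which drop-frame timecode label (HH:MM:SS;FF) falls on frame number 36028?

Each 10-minute DF block holds 10 × 60 × 30 − 9 × 2 = 17982 frames. 36028 ÷ 17982 → 2 full blocks, remainder 64.
Within the partial block the first minute is 1800 frames and each further minute 1798, so 0 further minute boundaries passed. Total skipped labels = 18 × 2 + 2 × 0 = 36.
Non-drop label index = 36028 + 36 = 36064; at 30 labels/s that is 00:20:02:04, i.e. DF 00:20:02;04.

00:20:02;04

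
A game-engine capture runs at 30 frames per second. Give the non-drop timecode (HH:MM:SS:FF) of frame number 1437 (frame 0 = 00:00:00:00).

00:00:47:27

1437 ÷ 30 = 47 full seconds, remainder 27 frames.
47 s = 0 h 0 min 47 s.
Timecode: 00:00:47:27.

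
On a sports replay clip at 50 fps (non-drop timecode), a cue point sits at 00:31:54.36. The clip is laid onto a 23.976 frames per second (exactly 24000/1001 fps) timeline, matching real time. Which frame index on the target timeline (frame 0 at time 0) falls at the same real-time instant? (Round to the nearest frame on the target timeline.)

frame 45907

Source frame index: (0×3600 + 31×60 + 54) × 50 + 36 = 95736.
Real time: 95736 / (50) = 47868/25 s.
Target frame: (47868/25) × (24000/1001) = 45953280/1001 ≈ 45907.373 → 45907.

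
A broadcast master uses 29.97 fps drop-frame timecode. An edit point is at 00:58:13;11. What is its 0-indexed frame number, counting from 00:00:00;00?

104695

As if non-drop at 30 labels/s: (0 × 3600 + 58 × 60 + 13) × 30 + 11 = 104801.
Minute boundaries passed: 58; those not divisible by 10: 58 − 5 = 53; dropped labels = 2 × 53 = 106.
Actual frame index = 104801 − 106 = 104695.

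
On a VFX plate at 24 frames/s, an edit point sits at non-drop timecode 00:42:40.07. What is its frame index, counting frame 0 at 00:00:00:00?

61447

Total seconds to the label: (0 × 3600 + 42 × 60 + 40) = 2560.
Frame index = 2560 × 24 + 7 = 61447.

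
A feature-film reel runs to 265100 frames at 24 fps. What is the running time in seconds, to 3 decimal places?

11045.833 seconds

Running time = 265100 × 1/24 = 66275/6 s ≈ 11045.833 s.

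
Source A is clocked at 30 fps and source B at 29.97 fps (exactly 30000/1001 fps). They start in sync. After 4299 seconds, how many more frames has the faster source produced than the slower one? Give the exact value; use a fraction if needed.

128970/1001 frames

A emits 30 × 4299 = 128970 frames; B emits 30000/1001 × 4299 = 128970000/1001.
Difference = 128970/1001 frames (≈ 128.8412); B is behind A.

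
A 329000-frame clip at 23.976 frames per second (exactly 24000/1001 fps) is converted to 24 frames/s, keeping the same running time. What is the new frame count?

329329 frames

Target frames = source frames × (target rate / source rate) = 329000 × (24)/(24000/1001) = 329000 × 1001/1000 = 329329.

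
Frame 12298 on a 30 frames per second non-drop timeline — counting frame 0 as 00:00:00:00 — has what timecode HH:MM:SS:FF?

00:06:49:28

12298 ÷ 30 = 409 full seconds, remainder 28 frames.
409 s = 0 h 6 min 49 s.
Timecode: 00:06:49:28.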